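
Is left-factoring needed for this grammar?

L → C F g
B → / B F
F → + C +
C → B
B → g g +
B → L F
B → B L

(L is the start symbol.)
Left-factoring is needed when two productions for the same non-terminal
share a common prefix on the right-hand side.

Productions for B:
  B → / B F
  B → g g +
  B → L F
  B → B L

No common prefixes found.

Answer: No, left-factoring is not needed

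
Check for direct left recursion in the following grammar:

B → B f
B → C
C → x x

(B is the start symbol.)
Direct left recursion occurs when N → N α for some non-terminal N (the right-hand side begins with the left-hand side itself).

B → B f: LEFT RECURSIVE (starts with B)
B → C: starts with C
C → x x: starts with x

The grammar has direct left recursion on: B.

Answer: Yes, B is left-recursive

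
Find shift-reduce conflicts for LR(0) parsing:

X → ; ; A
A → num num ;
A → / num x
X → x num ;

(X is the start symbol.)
A shift-reduce conflict occurs when an LR(0) state has both:
  - a complete (reduce) item [A → α .] (dot at the end), and
  - a shift item [B → β . c γ] (dot before a terminal).

Augment with X' → X and build the canonical LR(0) collection (I0 = CLOSURE({[X' → . X]}), then GOTO on every symbol after a dot until no new states appear). It has 14 states:
  I0: { [X → . ; ; A], [X → . x num ;], [X' → . X] }  — shift
  I1: { [X → ; . ; A] }  — shift
  I2: { [X' → X .] }  — accept
  I3: { [X → x . num ;] }  — shift
  I4: { [X → x num . ;] }  — shift
  I5: { [X → x num ; .] }  — reduce
  I6: { [A → . / num x], [A → . num num ;], [X → ; ; . A] }  — shift
  I7: { [A → / . num x] }  — shift
  I8: { [X → ; ; A .] }  — reduce
  I9: { [A → num . num ;] }  — shift
  I10: { [A → num num . ;] }  — shift
  I11: { [A → num num ; .] }  — reduce
  I12: { [A → / num . x] }  — shift
  I13: { [A → / num x .] }  — reduce

No state contains both a complete item and a shift item.

Answer: No shift-reduce conflicts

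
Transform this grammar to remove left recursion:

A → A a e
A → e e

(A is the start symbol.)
A → e e A'
A' → a e A'
A' → ε

A is directly left-recursive. The standard transformation for
  A → A α₁ | ... | A α_m | β₁ | ... | β_n
is
  A  → β₁ A' | ... | β_n A'
  A' → α₁ A' | ... | α_m A' | ε

A → e e becomes A → e e A'
A → A a e becomes A' → a e A'
Add A' → ε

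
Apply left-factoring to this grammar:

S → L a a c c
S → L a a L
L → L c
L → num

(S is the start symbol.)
Left-factoring transforms A → αβ₁ | αβ₂ into A → αA' and A' → β₁ | β₂
(α is the longest common prefix among the alternatives). Repeat until
no nonterminal has two alternatives with a common prefix.

Round 1: S has alternatives sharing prefix 'L a a'. Introduce S': S → L a a S'
  Add: S' → c c
  Add: S' → L

No remaining common prefixes — done.

Resulting grammar:
S → L a a S'
S' → c c
S' → L
L → L c
L → num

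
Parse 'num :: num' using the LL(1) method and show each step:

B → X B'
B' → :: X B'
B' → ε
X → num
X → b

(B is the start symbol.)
LL(1) parsing maintains a stack (initially the start symbol over $) and the input. At each step: if the stack top is a terminal, match it against the current input token; if it is a non-terminal N, replace it with the RHS of M[N, lookahead] (the unique production whose predict set contains the lookahead).

Stack is shown with the top on the left.

Stack      Input         Action
-------------------------------
B $        num :: num $  output B → X B'
X B' $     num :: num $  output X → num
num B' $   num :: num $  match 'num'
B' $       :: num $      output B' → :: X B'
:: X B' $  :: num $      match '::'
X B' $     num $         output X → num
num B' $   num $         match 'num'
B' $       $             output B' → ε
$          $             accept

The string is accepted.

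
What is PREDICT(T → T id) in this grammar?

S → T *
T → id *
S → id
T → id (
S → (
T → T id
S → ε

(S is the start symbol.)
{ 'id' }

PREDICT(T → T id) = (FIRST(RHS) \ {ε}) ∪ (FOLLOW(T) if ε ∈ FIRST(RHS), i.e. RHS ⇒* ε)
FIRST(T) = { 'id' }
FIRST(T id) = { 'id' }
ε ∉ FIRST(T id), so FOLLOW(T) is not added.
PREDICT(T → T id) = { 'id' }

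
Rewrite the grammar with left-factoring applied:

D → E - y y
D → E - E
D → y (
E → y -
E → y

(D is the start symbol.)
Left-factoring transforms A → αβ₁ | αβ₂ into A → αA' and A' → β₁ | β₂
(α is the longest common prefix among the alternatives). Repeat until
no nonterminal has two alternatives with a common prefix.

Round 1: D has alternatives sharing prefix 'E -'. Introduce D': D → E - D'
  Add: D' → y y
  Add: D' → E

Round 2: E has alternatives sharing prefix 'y'. Introduce E': E → y E'
  Add: E' → -
  Add: E' → ε

No remaining common prefixes — done.

Resulting grammar:
D → E - D'
D' → y y
D' → E
D → y (
E → y E'
E' → -
E' → ε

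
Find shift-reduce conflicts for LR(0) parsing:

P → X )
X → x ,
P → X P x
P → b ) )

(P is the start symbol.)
No shift-reduce conflicts

A shift-reduce conflict occurs when an LR(0) state has both:
  - a complete (reduce) item [A → α .] (dot at the end), and
  - a shift item [B → β . c γ] (dot before a terminal).

Augment with P' → P and build the canonical LR(0) collection (I0 = CLOSURE({[P' → . P]}), then GOTO on every symbol after a dot until no new states appear). It has 11 states:
  I0: { [P → . X )], [P → . X P x], [P → . b ) )], [P' → . P], [X → . x ,] }  — shift
  I1: { [P' → P .] }  — accept
  I2: { [P → . X )], [P → . X P x], [P → . b ) )], [P → X . )], [P → X . P x], [X → . x ,] }  — shift
  I3: { [P → b . ) )] }  — shift
  I4: { [X → x . ,] }  — shift
  I5: { [X → x , .] }  — reduce
  I6: { [P → b ) . )] }  — shift
  I7: { [P → b ) ) .] }  — reduce
  I8: { [P → X ) .] }  — reduce
  I9: { [P → X P . x] }  — shift
  I10: { [P → X P x .] }  — reduce

No state contains both a complete item and a shift item.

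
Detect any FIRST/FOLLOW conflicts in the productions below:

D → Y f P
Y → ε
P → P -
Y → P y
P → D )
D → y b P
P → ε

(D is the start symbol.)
Yes. Y → P y with FOLLOW(Y) on { 'f' }; P → P '-' with FOLLOW(P) on { '-', 'y' }; P → D ')' with FOLLOW(P) on { '-', 'y' }

A FIRST/FOLLOW conflict occurs when a non-terminal N has a nullable alternative N → β (β ⇒* ε) and another alternative N → α with FIRST(α) ∩ FOLLOW(N) ≠ ∅: on such a lookahead the parser cannot decide between expanding α and letting N vanish via β.

Nullable non-terminals: P, Y.
FIRST sets used below: FIRST(P) = { '-', 'f', 'y', ε }, FIRST(D) = { '-', 'f', 'y' }

P: nullable alternative(s) P → ε; FOLLOW(P) = { $, ')', '-', 'y' }
  P → P -: FIRST \ {ε} = { '-', 'f', 'y' } — overlaps FOLLOW(P) on { '-', 'y' }: CONFLICT
  P → D ): FIRST \ {ε} = { '-', 'f', 'y' } — overlaps FOLLOW(P) on { '-', 'y' }: CONFLICT
  P → ε: FIRST \ {ε} = { } — this is the only nullable alternative, skip

Y: nullable alternative(s) Y → ε; FOLLOW(Y) = { 'f' }
  Y → ε: FIRST \ {ε} = { } — this is the only nullable alternative, skip
  Y → P y: FIRST \ {ε} = { '-', 'f', 'y' } — overlaps FOLLOW(Y) on { 'f' }: CONFLICT

D has no nullable alternative, so no FIRST/FOLLOW check is needed there.

So the grammar has 3 FIRST/FOLLOW conflicts (marked CONFLICT above).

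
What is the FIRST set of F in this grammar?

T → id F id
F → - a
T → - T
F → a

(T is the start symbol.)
To compute FIRST(F), examine every production with F on the left-hand side, reading each right-hand side left to right until a non-nullable symbol is reached.

From F → - a:
  - '-' is a terminal: add '-' and stop
From F → a:
  - a is a terminal: add 'a' and stop

Collecting: FIRST(F) = { '-', 'a' }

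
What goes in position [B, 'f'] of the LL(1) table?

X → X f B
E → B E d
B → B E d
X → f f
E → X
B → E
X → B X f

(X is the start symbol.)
B → B E d, B → E

To find M[B, 'f'], we find productions for B where 'f' is in the predict set (PREDICT(N → α) = (FIRST(α) \ {ε}) ∪ (FOLLOW(N) if α ⇒* ε)).

Relevant sets:
  FIRST(B) = { 'f' }
  FIRST(E) = { 'f' }

B → B E d: PREDICT = { 'f' }
  'f' is in predict set, so this production goes in M[B, 'f']
B → E: PREDICT = { 'f' }
  'f' is in predict set, so this production goes in M[B, 'f']

M[B, 'f'] = B → B E d, B → E  (a multiply-defined cell — the grammar is not LL(1))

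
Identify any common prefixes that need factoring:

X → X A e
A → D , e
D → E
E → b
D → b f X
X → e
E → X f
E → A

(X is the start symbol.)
No, left-factoring is not needed

Left-factoring is needed when two productions for the same non-terminal
share a common prefix on the right-hand side.

Productions for X:
  X → X A e
  X → e
Productions for D:
  D → E
  D → b f X
Productions for E:
  E → b
  E → X f
  E → A

No common prefixes found.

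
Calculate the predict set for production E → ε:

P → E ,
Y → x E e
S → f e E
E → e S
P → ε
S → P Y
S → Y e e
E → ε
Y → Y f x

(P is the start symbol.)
PREDICT(E → ε) = (FIRST(RHS) \ {ε}) ∪ (FOLLOW(E) if ε ∈ FIRST(RHS), i.e. RHS ⇒* ε)
The right-hand side is ε (FIRST(ε) = { ε }), so the predict set is FOLLOW(E) = { ',', 'e' }
PREDICT(E → ε) = { ',', 'e' }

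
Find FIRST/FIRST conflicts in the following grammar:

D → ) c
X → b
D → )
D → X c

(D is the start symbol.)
Yes. D → ')' c / D → ')' on { ')' }

A FIRST/FIRST conflict occurs when two productions N → α and N → β for the same non-terminal have FIRST(α) ∩ FIRST(β) ≠ ∅ (with ε ∈ FIRST of a nullable right-hand side, so two nullable alternatives also conflict).

FIRST sets of the non-terminals at (or reachable through a nullable prefix from) the front of some alternative:
  FIRST(X) = { 'b' }

Productions for D:
  D → ) c: FIRST = { ')' }
  D → ): FIRST = { ')' }
  D → X c: FIRST = { 'b' }
X has only one production, so no FIRST/FIRST conflict is possible there.

Conflict for D: D → ) c and D → )
  Overlap: { ')' }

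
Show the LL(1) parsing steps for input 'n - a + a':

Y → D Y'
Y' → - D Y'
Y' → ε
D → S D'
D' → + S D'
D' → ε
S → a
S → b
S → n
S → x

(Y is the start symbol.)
LL(1) parsing maintains a stack (initially the start symbol over $) and the input. At each step: if the stack top is a terminal, match it against the current input token; if it is a non-terminal N, replace it with the RHS of M[N, lookahead] (the unique production whose predict set contains the lookahead).

Stack is shown with the top on the left.

Stack        Input        Action
--------------------------------
Y $          n - a + a $  output Y → D Y'
D Y' $       n - a + a $  output D → S D'
S D' Y' $    n - a + a $  output S → n
n D' Y' $    n - a + a $  match 'n'
D' Y' $      - a + a $    output D' → ε
Y' $         - a + a $    output Y' → - D Y'
- D Y' $     - a + a $    match '-'
D Y' $       a + a $      output D → S D'
S D' Y' $    a + a $      output S → a
a D' Y' $    a + a $      match 'a'
D' Y' $      + a $        output D' → + S D'
+ S D' Y' $  + a $        match '+'
S D' Y' $    a $          output S → a
a D' Y' $    a $          match 'a'
D' Y' $      $            output D' → ε
Y' $         $            output Y' → ε
$            $            accept

The string is accepted.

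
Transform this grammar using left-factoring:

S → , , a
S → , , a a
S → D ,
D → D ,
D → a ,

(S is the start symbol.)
Left-factoring transforms A → αβ₁ | αβ₂ into A → αA' and A' → β₁ | β₂
(α is the longest common prefix among the alternatives). Repeat until
no nonterminal has two alternatives with a common prefix.

Round 1: S has alternatives sharing prefix ', , a'. Introduce S': S → , , a S'
  Add: S' → ε
  Add: S' → a

No remaining common prefixes — done.

Resulting grammar:
S → , , a S'
S' → ε
S' → a
S → D ,
D → D ,
D → a ,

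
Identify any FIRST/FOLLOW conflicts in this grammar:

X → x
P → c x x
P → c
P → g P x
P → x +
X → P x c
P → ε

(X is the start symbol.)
Yes. P → x '+' with FOLLOW(P) on { 'x' }

A FIRST/FOLLOW conflict occurs when a non-terminal N has a nullable alternative N → β (β ⇒* ε) and another alternative N → α with FIRST(α) ∩ FOLLOW(N) ≠ ∅: on such a lookahead the parser cannot decide between expanding α and letting N vanish via β.

Nullable non-terminals: P.

P: nullable alternative(s) P → ε; FOLLOW(P) = { 'x' }
  P → c x x: FIRST \ {ε} = { 'c' } — disjoint from FOLLOW(P)
  P → c: FIRST \ {ε} = { 'c' } — disjoint from FOLLOW(P)
  P → g P x: FIRST \ {ε} = { 'g' } — disjoint from FOLLOW(P)
  P → x +: FIRST \ {ε} = { 'x' } — overlaps FOLLOW(P) on { 'x' }: CONFLICT
  P → ε: FIRST \ {ε} = { } — this is the only nullable alternative, skip

X has no nullable alternative, so no FIRST/FOLLOW check is needed there.

So the grammar has 1 FIRST/FOLLOW conflict (marked CONFLICT above).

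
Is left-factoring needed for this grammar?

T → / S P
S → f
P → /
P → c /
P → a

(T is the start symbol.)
Left-factoring is needed when two productions for the same non-terminal
share a common prefix on the right-hand side.

Productions for P:
  P → /
  P → c /
  P → a

No common prefixes found.

Answer: No, left-factoring is not needed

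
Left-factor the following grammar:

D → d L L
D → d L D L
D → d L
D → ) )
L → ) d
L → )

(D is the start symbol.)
D → d L D'
D' → L
D' → D L
D' → ε
D → ) )
L → ) L'
L' → d
L' → ε

Left-factoring transforms A → αβ₁ | αβ₂ into A → αA' and A' → β₁ | β₂
(α is the longest common prefix among the alternatives). Repeat until
no nonterminal has two alternatives with a common prefix.

Round 1: D has alternatives sharing prefix 'd L'. Introduce D': D → d L D'
  Add: D' → L
  Add: D' → D L
  Add: D' → ε

Round 2: L has alternatives sharing prefix ')'. Introduce L': L → ) L'
  Add: L' → d
  Add: L' → ε

No remaining common prefixes — done.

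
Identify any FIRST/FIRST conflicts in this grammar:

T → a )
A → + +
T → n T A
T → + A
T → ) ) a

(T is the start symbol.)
No FIRST/FIRST conflicts.

A FIRST/FIRST conflict occurs when two productions N → α and N → β for the same non-terminal have FIRST(α) ∩ FIRST(β) ≠ ∅ (with ε ∈ FIRST of a nullable right-hand side, so two nullable alternatives also conflict).

Productions for T:
  T → a ): FIRST = { 'a' }
  T → n T A: FIRST = { 'n' }
  T → + A: FIRST = { '+' }
  T → ) ) a: FIRST = { ')' }
A has only one production, so no FIRST/FIRST conflict is possible there.

All alternatives of each non-terminal have pairwise disjoint FIRST sets.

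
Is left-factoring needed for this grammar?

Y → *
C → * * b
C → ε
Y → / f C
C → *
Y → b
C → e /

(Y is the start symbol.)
Yes, C has productions with common prefix '*'

Left-factoring is needed when two productions for the same non-terminal
share a common prefix on the right-hand side.

Productions for Y:
  Y → *
  Y → / f C
  Y → b
Productions for C:
  C → * * b
  C → ε
  C → *
  C → e /

Found common prefix '*' in productions for C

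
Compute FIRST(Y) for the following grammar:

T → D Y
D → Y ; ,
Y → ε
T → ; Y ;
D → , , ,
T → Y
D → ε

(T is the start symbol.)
To compute FIRST(Y), examine every production with Y on the left-hand side, reading each right-hand side left to right until a non-nullable symbol is reached.

From Y → ε:
  - ε-production, so ε ∈ FIRST(Y)

Collecting: FIRST(Y) = { ε }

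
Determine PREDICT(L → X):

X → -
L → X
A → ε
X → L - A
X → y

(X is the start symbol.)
{ '-', 'y' }

PREDICT(L → X) = (FIRST(RHS) \ {ε}) ∪ (FOLLOW(L) if ε ∈ FIRST(RHS), i.e. RHS ⇒* ε)
FIRST(X) = { '-', 'y' }
FIRST(X) = { '-', 'y' }
ε ∉ FIRST(X), so FOLLOW(L) is not added.
PREDICT(L → X) = { '-', 'y' }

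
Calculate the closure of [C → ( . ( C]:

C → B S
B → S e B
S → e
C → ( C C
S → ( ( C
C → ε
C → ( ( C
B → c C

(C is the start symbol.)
To compute CLOSURE, for each item [A → α.Bβ] where B is a non-terminal, add [B → .γ] for all productions B → γ; repeat for the newly added items until nothing changes.

Start with: [C → ( . ( C]
The dot precedes the terminal '(', so nothing is added.

CLOSURE = { [C → ( . ( C] }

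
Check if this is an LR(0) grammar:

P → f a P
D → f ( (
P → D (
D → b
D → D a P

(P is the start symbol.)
A grammar is LR(0) if no state in the canonical LR(0) collection has:
  - both a shift item (dot before a terminal) and a complete item (shift-reduce conflict), or
  - two or more complete items (reduce-reduce conflict; the accept item [P' → P .] counts as a complete item here).

Augment with P' → P and build the canonical LR(0) collection (I0 = CLOSURE({[P' → . P]}), then GOTO on every symbol after a dot until no new states appear). It has 12 states:
  I0: { [D → . D a P], [D → . b], [D → . f ( (], [P → . D (], [P → . f a P], [P' → . P] }  — shift
  I1: { [D → D . a P], [P → D . (] }  — shift
  I2: { [P' → P .] }  — accept
  I3: { [D → b .] }  — reduce
  I4: { [D → f . ( (], [P → f . a P] }  — shift
  I5: { [D → f ( . (] }  — shift
  I6: { [D → . D a P], [D → . b], [D → . f ( (], [P → . D (], [P → . f a P], [P → f a . P] }  — shift
  I7: { [P → f a P .] }  — reduce
  I8: { [D → f ( ( .] }  — reduce
  I9: { [P → D ( .] }  — reduce
  I10: { [D → . D a P], [D → . b], [D → . f ( (], [D → D a . P], [P → . D (], [P → . f a P] }  — shift
  I11: { [D → D a P .] }  — reduce

Every state is either a pure shift/goto state or contains exactly one complete item and nothing to shift — no conflicts. The grammar is LR(0).

Answer: Yes, the grammar is LR(0)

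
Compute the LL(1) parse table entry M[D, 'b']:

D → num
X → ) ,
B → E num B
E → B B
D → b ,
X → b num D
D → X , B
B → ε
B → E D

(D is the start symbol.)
To find M[D, 'b'], we find productions for D where 'b' is in the predict set (PREDICT(N → α) = (FIRST(α) \ {ε}) ∪ (FOLLOW(N) if α ⇒* ε)).

Relevant sets:
  FIRST(X) = { ')', 'b' }

D → num: PREDICT = { 'num' }
D → b ,: PREDICT = { 'b' }
  'b' is in predict set, so this production goes in M[D, 'b']
D → X , B: PREDICT = { ')', 'b' }
  'b' is in predict set, so this production goes in M[D, 'b']

M[D, 'b'] = D → b ,, D → X , B  (a multiply-defined cell — the grammar is not LL(1))

Answer: D → b ,, D → X , B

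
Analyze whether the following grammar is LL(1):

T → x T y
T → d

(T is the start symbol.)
Yes, the grammar is LL(1).

For T:
  PREDICT(T → x T y) = { 'x' }
  PREDICT(T → d) = { 'd' }

All predict sets are disjoint. The grammar IS LL(1).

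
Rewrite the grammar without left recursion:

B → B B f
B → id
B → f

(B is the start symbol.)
B → id B'
B → f B'
B' → B f B'
B' → ε

B is directly left-recursive. The standard transformation for
  A → A α₁ | ... | A α_m | β₁ | ... | β_n
is
  A  → β₁ A' | ... | β_n A'
  A' → α₁ A' | ... | α_m A' | ε

B → id becomes B → id B'
B → f becomes B → f B'
B → B B f becomes B' → B f B'
Add B' → ε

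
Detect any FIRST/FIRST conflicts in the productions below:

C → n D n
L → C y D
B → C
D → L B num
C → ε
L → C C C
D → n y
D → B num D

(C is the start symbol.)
FIRST sets of the non-terminals at (or reachable through a nullable prefix from) the front of some alternative:
  FIRST(C) = { 'n', ε }
  FIRST(L) = { 'n', 'y', ε }
  FIRST(B) = { 'n', ε }

Productions for C:
  C → n D n: FIRST = { 'n' }
  C → ε: FIRST = { ε }
Productions for L:
  L → C y D: FIRST = { 'n', 'y' }
  L → C C C: FIRST = { 'n', ε }
Productions for D:
  D → L B num: FIRST = { 'n', 'num', 'y' }
  D → n y: FIRST = { 'n' }
  D → B num D: FIRST = { 'n', 'num' }
B has only one production, so no FIRST/FIRST conflict is possible there.

Conflict for L: L → C y D and L → C C C
  Overlap: { 'n' }
Conflict for D: D → L B num and D → n y
  Overlap: { 'n' }
Conflict for D: D → L B num and D → B num D
  Overlap: { 'n', 'num' }
Conflict for D: D → n y and D → B num D
  Overlap: { 'n' }

Answer: Yes. L → C y D / L → C C C on { 'n' }; D → L B num / D → n y on { 'n' }; D → L B num / D → B num D on { 'n', 'num' }; D → n y / D → B num D on { 'n' }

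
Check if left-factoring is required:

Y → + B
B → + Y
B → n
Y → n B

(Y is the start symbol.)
No, left-factoring is not needed

Left-factoring is needed when two productions for the same non-terminal
share a common prefix on the right-hand side.

Productions for Y:
  Y → + B
  Y → n B
Productions for B:
  B → + Y
  B → n

No common prefixes found.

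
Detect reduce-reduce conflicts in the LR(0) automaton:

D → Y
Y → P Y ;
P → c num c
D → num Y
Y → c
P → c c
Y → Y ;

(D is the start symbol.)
Augment with D' → D and build the canonical LR(0) collection (I0 = CLOSURE({[D' → . D]}), then GOTO on every symbol after a dot until no new states appear). It has 13 states:
  I0: { [D → . Y], [D → . num Y], [D' → . D], [P → . c c], [P → . c num c], [Y → . P Y ;], [Y → . Y ;], [Y → . c] }  — shift
  I1: { [D' → D .] }  — accept
  I2: { [P → . c c], [P → . c num c], [Y → . P Y ;], [Y → . Y ;], [Y → . c], [Y → P . Y ;] }  — shift
  I3: { [D → Y .], [Y → Y . ;] }  — shift, reduce
  I4: { [P → c . c], [P → c . num c], [Y → c .] }  — shift, reduce
  I5: { [D → num . Y], [P → . c c], [P → . c num c], [Y → . P Y ;], [Y → . Y ;], [Y → . c] }  — shift
  I6: { [D → num Y .], [Y → Y . ;] }  — shift, reduce
  I7: { [Y → Y ; .] }  — reduce
  I8: { [P → c c .] }  — reduce
  I9: { [P → c num . c] }  — shift
  I10: { [P → c num c .] }  — reduce
  I11: { [Y → P Y . ;], [Y → Y . ;] }  — shift
  I12: { [Y → P Y ; .], [Y → Y ; .] }  — 2 reduces

I12 contains complete items [Y → P Y ; .], [Y → Y ; .] — reduce-reduce conflict.

Answer: Yes — I12: [Y → P Y ; .] vs [Y → Y ; .]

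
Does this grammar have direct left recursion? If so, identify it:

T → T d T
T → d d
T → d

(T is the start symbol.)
Direct left recursion occurs when N → N α for some non-terminal N (the right-hand side begins with the left-hand side itself).

T → T d T: LEFT RECURSIVE (starts with T)
T → d d: starts with d
T → d: starts with d

The grammar has direct left recursion on: T.

Answer: Yes, T is left-recursive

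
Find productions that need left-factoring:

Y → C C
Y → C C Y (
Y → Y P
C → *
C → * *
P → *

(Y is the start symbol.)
Yes, Y has productions with common prefix 'C C'; C has productions with common prefix '*'

Left-factoring is needed when two productions for the same non-terminal
share a common prefix on the right-hand side.

Productions for Y:
  Y → C C
  Y → C C Y (
  Y → Y P
Productions for C:
  C → *
  C → * *

Found common prefix 'C C' in productions for Y
Found common prefix '*' in productions for C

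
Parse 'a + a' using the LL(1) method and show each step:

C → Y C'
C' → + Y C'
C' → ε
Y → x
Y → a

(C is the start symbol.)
LL(1) parsing maintains a stack (initially the start symbol over $) and the input. At each step: if the stack top is a terminal, match it against the current input token; if it is a non-terminal N, replace it with the RHS of M[N, lookahead] (the unique production whose predict set contains the lookahead).

Stack is shown with the top on the left.

Stack     Input    Action
-------------------------
C $       a + a $  output C → Y C'
Y C' $    a + a $  output Y → a
a C' $    a + a $  match 'a'
C' $      + a $    output C' → + Y C'
+ Y C' $  + a $    match '+'
Y C' $    a $      output Y → a
a C' $    a $      match 'a'
C' $      $        output C' → ε
$         $        accept

The string is accepted.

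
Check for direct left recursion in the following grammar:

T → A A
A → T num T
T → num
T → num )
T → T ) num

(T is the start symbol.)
Yes, T is left-recursive

T → A A: starts with A
A → T num T: starts with T
T → num: starts with num
T → num ): starts with num
T → T ) num: LEFT RECURSIVE (starts with T)

The grammar has direct left recursion on: T.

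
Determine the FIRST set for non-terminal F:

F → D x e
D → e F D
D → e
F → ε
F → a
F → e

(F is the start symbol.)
FIRST sets of the other non-terminals involved (by the same procedure, iterated to a fixed point):
  FIRST(D) = { 'e' }

From F → D x e:
  - D is a non-terminal: add FIRST(D) \ {ε} = { 'e' }
    D is not nullable, so stop
From F → ε:
  - ε-production, so ε ∈ FIRST(F)
From F → a:
  - a is a terminal: add 'a' and stop
From F → e:
  - e is a terminal: add 'e' and stop

Collecting: FIRST(F) = { 'a', 'e', ε }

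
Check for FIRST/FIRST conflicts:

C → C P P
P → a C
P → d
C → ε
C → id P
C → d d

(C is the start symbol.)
Yes. C → C P P / C → id P on { 'id' }; C → C P P / C → d d on { 'd' }

A FIRST/FIRST conflict occurs when two productions N → α and N → β for the same non-terminal have FIRST(α) ∩ FIRST(β) ≠ ∅ (with ε ∈ FIRST of a nullable right-hand side, so two nullable alternatives also conflict).

FIRST sets of the non-terminals at (or reachable through a nullable prefix from) the front of some alternative:
  FIRST(C) = { 'a', 'd', 'id', ε }
  FIRST(P) = { 'a', 'd' }

Productions for C:
  C → C P P: FIRST = { 'a', 'd', 'id' }
  C → ε: FIRST = { ε }
  C → id P: FIRST = { 'id' }
  C → d d: FIRST = { 'd' }
Productions for P:
  P → a C: FIRST = { 'a' }
  P → d: FIRST = { 'd' }

Conflict for C: C → C P P and C → id P
  Overlap: { 'id' }
Conflict for C: C → C P P and C → d d
  Overlap: { 'd' }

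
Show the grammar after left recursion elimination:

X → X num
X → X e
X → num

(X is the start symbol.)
X is directly left-recursive. The standard transformation for
  A → A α₁ | ... | A α_m | β₁ | ... | β_n
is
  A  → β₁ A' | ... | β_n A'
  A' → α₁ A' | ... | α_m A' | ε

X → num becomes X → num X'
X → X num becomes X' → num X'
X → X e becomes X' → e X'
Add X' → ε

Resulting grammar:
X → num X'
X' → num X'
X' → e X'
X' → ε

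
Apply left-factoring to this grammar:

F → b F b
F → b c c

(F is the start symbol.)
Left-factoring transforms A → αβ₁ | αβ₂ into A → αA' and A' → β₁ | β₂
(α is the longest common prefix among the alternatives). Repeat until
no nonterminal has two alternatives with a common prefix.

Round 1: F has alternatives sharing prefix 'b'. Introduce F': F → b F'
  Add: F' → F b
  Add: F' → c c

No remaining common prefixes — done.

Resulting grammar:
F → b F'
F' → F b
F' → c c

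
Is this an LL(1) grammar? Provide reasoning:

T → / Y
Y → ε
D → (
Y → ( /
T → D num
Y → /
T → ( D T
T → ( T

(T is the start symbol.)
No. Predict set conflict for T: { '(' }

A grammar is LL(1) if for each non-terminal N with multiple productions, the predict sets of those productions are pairwise disjoint, where PREDICT(N → α) = (FIRST(α) \ {ε}) ∪ (FOLLOW(N) if α ⇒* ε).

Relevant sets:
  FIRST(D) = { '(' }
  FOLLOW(Y) = { $ }

For T:
  PREDICT(T → '/' Y) = { '/' }
  PREDICT(T → D num) = { '(' }
  PREDICT(T → '(' D T) = { '(' }
  PREDICT(T → '(' T) = { '(' }
For Y:
  PREDICT(Y → ε) = { $ }
  PREDICT(Y → '(' '/') = { '(' }
  PREDICT(Y → '/') = { '/' }
D has a single production, so nothing to check there.

Conflict found: Predict set conflict for T: { '(' }
The grammar is NOT LL(1).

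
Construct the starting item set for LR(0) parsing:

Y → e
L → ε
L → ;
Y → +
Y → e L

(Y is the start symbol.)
{ [Y → . +], [Y → . e L], [Y → . e], [Y' → . Y] }

First, augment the grammar with Y' → Y
I₀ = CLOSURE({ [Y' → . Y] }):
  [Y' → . Y] has the dot before Y: add [Y → . e], [Y → . +], [Y → . e L]
No further items can be added.

I₀ = { [Y → . +], [Y → . e L], [Y → . e], [Y' → . Y] }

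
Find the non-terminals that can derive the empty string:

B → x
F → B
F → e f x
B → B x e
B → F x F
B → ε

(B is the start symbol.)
{ 'B', 'F' }

A non-terminal is nullable if it can derive ε (the empty string): either it has an ε-production, or it has a production whose right-hand side consists entirely of nullable non-terminals.

ε-productions: B → ε
So B is immediately nullable.
F → B: every symbol on the right is nullable, so F is nullable too.
Every non-terminal is now nullable.
Nullable = { 'B', 'F' }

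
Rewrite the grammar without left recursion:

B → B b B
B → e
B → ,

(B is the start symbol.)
B → e B'
B → , B'
B' → b B B'
B' → ε

B is directly left-recursive. The standard transformation for
  A → A α₁ | ... | A α_m | β₁ | ... | β_n
is
  A  → β₁ A' | ... | β_n A'
  A' → α₁ A' | ... | α_m A' | ε

B → e becomes B → e B'
B → , becomes B → , B'
B → B b B becomes B' → b B B'
Add B' → ε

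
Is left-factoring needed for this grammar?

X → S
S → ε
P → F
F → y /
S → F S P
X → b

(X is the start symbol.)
No, left-factoring is not needed

Left-factoring is needed when two productions for the same non-terminal
share a common prefix on the right-hand side.

Productions for X:
  X → S
  X → b
Productions for S:
  S → ε
  S → F S P

No common prefixes found.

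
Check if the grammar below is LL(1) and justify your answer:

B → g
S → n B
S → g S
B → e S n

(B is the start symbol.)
A grammar is LL(1) if for each non-terminal N with multiple productions, the predict sets of those productions are pairwise disjoint, where PREDICT(N → α) = (FIRST(α) \ {ε}) ∪ (FOLLOW(N) if α ⇒* ε).

For B:
  PREDICT(B → g) = { 'g' }
  PREDICT(B → e S n) = { 'e' }
For S:
  PREDICT(S → n B) = { 'n' }
  PREDICT(S → g S) = { 'g' }

All predict sets are disjoint. The grammar IS LL(1).

Answer: Yes, the grammar is LL(1).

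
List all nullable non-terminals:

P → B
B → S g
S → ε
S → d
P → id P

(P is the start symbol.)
ε-productions: S → ε
So S is immediately nullable.
No further non-terminal can be added: every production for the remaining non-terminals contains a terminal or a non-nullable non-terminal.
Nullable = { 'S' }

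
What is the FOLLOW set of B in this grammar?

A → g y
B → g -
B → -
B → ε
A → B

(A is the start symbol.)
{ $ }

In A → B: B is at the end, add FOLLOW(A)

The FOLLOW sets referred to above (computed the same way, to a fixed point):
  FOLLOW(A) = { $ }

Taking the union: FOLLOW(B) = { $ }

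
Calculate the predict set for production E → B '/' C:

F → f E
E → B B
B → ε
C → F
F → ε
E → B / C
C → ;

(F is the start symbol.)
PREDICT(E → B '/' C) = (FIRST(RHS) \ {ε}) ∪ (FOLLOW(E) if ε ∈ FIRST(RHS), i.e. RHS ⇒* ε)
FIRST(B) = { ε }
FIRST(B '/' C) = { '/' }
ε ∉ FIRST(B '/' C), so FOLLOW(E) is not added.
PREDICT(E → B '/' C) = { '/' }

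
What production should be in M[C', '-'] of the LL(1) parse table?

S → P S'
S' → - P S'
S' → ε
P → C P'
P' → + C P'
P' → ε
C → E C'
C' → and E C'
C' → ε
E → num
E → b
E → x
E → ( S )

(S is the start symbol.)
C' → ε

To find M[C', '-'], we find productions for C' where '-' is in the predict set (PREDICT(N → α) = (FIRST(α) \ {ε}) ∪ (FOLLOW(N) if α ⇒* ε)).

Relevant sets:
  FOLLOW(C') = { $, ')', '+', '-' }

C' → and E C': PREDICT = { 'and' }
C' → ε: PREDICT = { $, ')', '+', '-' }
  '-' is in predict set, so this production goes in M[C', '-']

M[C', '-'] = C' → ε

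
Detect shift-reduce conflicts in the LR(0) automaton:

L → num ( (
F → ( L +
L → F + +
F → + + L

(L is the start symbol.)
No shift-reduce conflicts

Augment with L' → L and build the canonical LR(0) collection (I0 = CLOSURE({[L' → . L]}), then GOTO on every symbol after a dot until no new states appear). It has 14 states:
  I0: { [F → . ( L +], [F → . + + L], [L → . F + +], [L → . num ( (], [L' → . L] }  — shift
  I1: { [F → ( . L +], [F → . ( L +], [F → . + + L], [L → . F + +], [L → . num ( (] }  — shift
  I2: { [F → + . + L] }  — shift
  I3: { [L → F . + +] }  — shift
  I4: { [L' → L .] }  — accept
  I5: { [L → num . ( (] }  — shift
  I6: { [L → num ( . (] }  — shift
  I7: { [L → num ( ( .] }  — reduce
  I8: { [L → F + . +] }  — shift
  I9: { [L → F + + .] }  — reduce
  I10: { [F → + + . L], [F → . ( L +], [F → . + + L], [L → . F + +], [L → . num ( (] }  — shift
  I11: { [F → + + L .] }  — reduce
  I12: { [F → ( L . +] }  — shift
  I13: { [F → ( L + .] }  — reduce

No state contains both a complete item and a shift item.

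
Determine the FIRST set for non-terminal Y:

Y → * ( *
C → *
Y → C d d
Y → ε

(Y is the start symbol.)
To compute FIRST(Y), examine every production with Y on the left-hand side, reading each right-hand side left to right until a non-nullable symbol is reached.

FIRST sets of the other non-terminals involved (by the same procedure, iterated to a fixed point):
  FIRST(C) = { '*' }

From Y → * ( *:
  - '*' is a terminal: add '*' and stop
From Y → C d d:
  - C is a non-terminal: add FIRST(C) \ {ε} = { '*' }
    C is not nullable, so stop
From Y → ε:
  - ε-production, so ε ∈ FIRST(Y)

Collecting: FIRST(Y) = { '*', ε }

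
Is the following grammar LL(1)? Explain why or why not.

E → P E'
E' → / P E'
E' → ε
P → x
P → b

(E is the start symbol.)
Yes, the grammar is LL(1).

Relevant sets:
  FOLLOW(E') = { $ }

For E':
  PREDICT(E' → '/' P E') = { '/' }
  PREDICT(E' → ε) = { $ }
For P:
  PREDICT(P → x) = { 'x' }
  PREDICT(P → b) = { 'b' }
E has a single production, so nothing to check there.

All predict sets are disjoint. The grammar IS LL(1).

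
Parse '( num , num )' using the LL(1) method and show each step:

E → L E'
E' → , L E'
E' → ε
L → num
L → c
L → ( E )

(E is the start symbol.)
LL(1) parsing maintains a stack (initially the start symbol over $) and the input. At each step: if the stack top is a terminal, match it against the current input token; if it is a non-terminal N, replace it with the RHS of M[N, lookahead] (the unique production whose predict set contains the lookahead).

Stack is shown with the top on the left.

Stack          Input            Action
--------------------------------------
E $            ( num , num ) $  output E → L E'
L E' $         ( num , num ) $  output L → ( E )
( E ) E' $     ( num , num ) $  match '('
E ) E' $       num , num ) $    output E → L E'
L E' ) E' $    num , num ) $    output L → num
num E' ) E' $  num , num ) $    match 'num'
E' ) E' $      , num ) $        output E' → , L E'
, L E' ) E' $  , num ) $        match ','
L E' ) E' $    num ) $          output L → num
num E' ) E' $  num ) $          match 'num'
E' ) E' $      ) $              output E' → ε
) E' $         ) $              match ')'
E' $           $                output E' → ε
$              $                accept

The string is accepted.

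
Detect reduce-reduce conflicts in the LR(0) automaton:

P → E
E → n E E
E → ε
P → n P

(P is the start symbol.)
Yes — I4: [E → .] vs [P → E .]

Augment with P' → P and build the canonical LR(0) collection (I0 = CLOSURE({[P' → . P]}), then GOTO on every symbol after a dot until no new states appear). It has 9 states:
  I0: { [E → . n E E], [E → .], [P → . E], [P → . n P], [P' → . P] }  — shift, reduce
  I1: { [P → E .] }  — reduce
  I2: { [P' → P .] }  — accept
  I3: { [E → . n E E], [E → .], [E → n . E E], [P → . E], [P → . n P], [P → n . P] }  — shift, reduce
  I4: { [E → . n E E], [E → .], [E → n E . E], [P → E .] }  — shift, 2 reduces
  I5: { [P → n P .] }  — reduce
  I6: { [E → n E E .] }  — reduce
  I7: { [E → . n E E], [E → .], [E → n . E E] }  — shift, reduce
  I8: { [E → . n E E], [E → .], [E → n E . E] }  — shift, reduce

I4 contains complete items [E → .], [P → E .] — reduce-reduce conflict.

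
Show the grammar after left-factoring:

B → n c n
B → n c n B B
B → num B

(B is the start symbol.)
B → n c n B'
B' → ε
B' → B B
B → num B

Left-factoring transforms A → αβ₁ | αβ₂ into A → αA' and A' → β₁ | β₂
(α is the longest common prefix among the alternatives). Repeat until
no nonterminal has two alternatives with a common prefix.

Round 1: B has alternatives sharing prefix 'n c n'. Introduce B': B → n c n B'
  Add: B' → ε
  Add: B' → B B

No remaining common prefixes — done.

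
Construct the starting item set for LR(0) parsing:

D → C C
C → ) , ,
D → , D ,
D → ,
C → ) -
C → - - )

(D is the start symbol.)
{ [C → . ) , ,], [C → . ) -], [C → . - - )], [D → . , D ,], [D → . ,], [D → . C C], [D' → . D] }

First, augment the grammar with D' → D
I₀ = CLOSURE({ [D' → . D] }):
  [D' → . D] has the dot before D: add [D → . C C], [D → . , D ,], [D → . ,]
  [D → . C C] has the dot before C: add [C → . ) , ,], [C → . ) -], [C → . - - )]
No further items can be added.

I₀ = { [C → . ) , ,], [C → . ) -], [C → . - - )], [D → . , D ,], [D → . ,], [D → . C C], [D' → . D] }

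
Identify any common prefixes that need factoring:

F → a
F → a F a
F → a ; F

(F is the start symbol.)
Left-factoring is needed when two productions for the same non-terminal
share a common prefix on the right-hand side.

Productions for F:
  F → a
  F → a F a
  F → a ; F

Found common prefix 'a' in productions for F

Answer: Yes, F has productions with common prefix 'a'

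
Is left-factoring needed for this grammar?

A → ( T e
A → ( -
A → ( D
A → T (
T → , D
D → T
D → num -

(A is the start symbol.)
Yes, A has productions with common prefix '('

Left-factoring is needed when two productions for the same non-terminal
share a common prefix on the right-hand side.

Productions for A:
  A → ( T e
  A → ( -
  A → ( D
  A → T (
Productions for D:
  D → T
  D → num -

Found common prefix '(' in productions for A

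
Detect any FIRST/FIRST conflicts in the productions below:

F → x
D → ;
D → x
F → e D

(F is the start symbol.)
No FIRST/FIRST conflicts.

A FIRST/FIRST conflict occurs when two productions N → α and N → β for the same non-terminal have FIRST(α) ∩ FIRST(β) ≠ ∅ (with ε ∈ FIRST of a nullable right-hand side, so two nullable alternatives also conflict).

Productions for F:
  F → x: FIRST = { 'x' }
  F → e D: FIRST = { 'e' }
Productions for D:
  D → ;: FIRST = { ';' }
  D → x: FIRST = { 'x' }

All alternatives of each non-terminal have pairwise disjoint FIRST sets.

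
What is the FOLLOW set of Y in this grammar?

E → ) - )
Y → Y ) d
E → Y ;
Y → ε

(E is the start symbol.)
{ ')', ';' }

To compute FOLLOW(Y), find every occurrence of Y on a right-hand side N → α Y β: add FIRST(β) \ {ε}, and if β is empty or nullable also add FOLLOW(N). Iterate to a fixed point.

In Y → Y ) d: Y is followed by ')' d, add FIRST(')' d) \ {ε} = { ')' }
In E → Y ;: Y is followed by ';', add FIRST(';') \ {ε} = { ';' }

Taking the union: FOLLOW(Y) = { ')', ';' }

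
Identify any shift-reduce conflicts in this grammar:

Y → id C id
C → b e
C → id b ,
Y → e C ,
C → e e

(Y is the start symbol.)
No shift-reduce conflicts

Augment with Y' → Y and build the canonical LR(0) collection (I0 = CLOSURE({[Y' → . Y]}), then GOTO on every symbol after a dot until no new states appear). It has 15 states:
  I0: { [Y → . e C ,], [Y → . id C id], [Y' → . Y] }  — shift
  I1: { [Y' → Y .] }  — accept
  I2: { [C → . b e], [C → . e e], [C → . id b ,], [Y → e . C ,] }  — shift
  I3: { [C → . b e], [C → . e e], [C → . id b ,], [Y → id . C id] }  — shift
  I4: { [Y → id C . id] }  — shift
  I5: { [C → b . e] }  — shift
  I6: { [C → e . e] }  — shift
  I7: { [C → id . b ,] }  — shift
  I8: { [C → id b . ,] }  — shift
  I9: { [C → id b , .] }  — reduce
  I10: { [C → e e .] }  — reduce
  I11: { [C → b e .] }  — reduce
  I12: { [Y → id C id .] }  — reduce
  I13: { [Y → e C . ,] }  — shift
  I14: { [Y → e C , .] }  — reduce

No state contains both a complete item and a shift item.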